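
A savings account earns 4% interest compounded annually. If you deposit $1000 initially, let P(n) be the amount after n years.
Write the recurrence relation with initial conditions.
Each year the balance grows by 4%, i.e. is multiplied by 1 + 4/100 = 1.04, so P(n) = 1.04 × P(n-1). The initial deposit gives P(0) = 1000.
Unrolling gives the closed form P(n) = 1000 × (1.04)ⁿ.

P(n) = 1.04 × P(n-1), P(0) = 1000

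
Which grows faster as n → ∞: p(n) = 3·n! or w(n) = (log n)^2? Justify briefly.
Comparing growth rates:
Growth-rate hierarchy: log n ≺ any polynomial ≺ any exponential cⁿ (c>1) ≺ n! ≺ nⁿ.
factorial dominates polylogarithmic (log n)^2 asymptotically.

p(n) grows faster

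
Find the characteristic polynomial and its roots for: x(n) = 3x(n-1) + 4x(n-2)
Substitute x(n) = rⁿ and divide through by rⁿ⁻²: r² - 3r - 4 = 0
Factor: (r + 1)(r - 4) = 0, so r = -1, 4.
General solution: x(n) = A·(-1)ⁿ + B·4ⁿ

Characteristic: r² - 3r - 4 = 0, Roots: r = -1, 4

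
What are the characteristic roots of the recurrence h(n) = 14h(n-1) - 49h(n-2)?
Substitute h(n) = rⁿ and divide through by rⁿ⁻²: r² - 14r + 49 = 0
Factor: (r - 7)² = 0, so r = 7 (double root).
General solution: h(n) = (A + Bn)·7ⁿ

Characteristic: r² - 14r + 49 = 0, Roots: r = 7 (double root)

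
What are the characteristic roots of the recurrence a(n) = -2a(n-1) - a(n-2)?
Substitute a(n) = rⁿ and divide through by rⁿ⁻²: r² + 2r + 1 = 0
Factor: (r + 1)² = 0, so r = -1 (double root).
General solution: a(n) = (A + Bn)·(-1)ⁿ

Characteristic: r² + 2r + 1 = 0, Roots: r = -1 (double root)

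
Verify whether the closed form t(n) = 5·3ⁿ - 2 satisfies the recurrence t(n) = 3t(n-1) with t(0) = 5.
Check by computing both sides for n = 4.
From the recurrence with t(0) = 5:
  t(0) = 5, t(1) = 15, t(2) = 45, t(3) = 135, t(4) = 405
  so the recurrence gives t(4) = 405.
From the proposed closed form t(n) = 5·3ⁿ - 2:
  t(4) = 403.
The recurrence gives 405 but the closed form gives 403, so the closed form does not satisfy the recurrence.

No, the closed form is incorrect.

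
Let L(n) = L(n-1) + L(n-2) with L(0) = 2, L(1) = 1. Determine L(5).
Computing the sequence terms:
2, 1, 3, 4, 7, 11

11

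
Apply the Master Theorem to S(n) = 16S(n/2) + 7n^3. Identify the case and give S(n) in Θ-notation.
Master Theorem template: S(n) = a·S(n/b) + f(n).
Here: a=16, b=2, f(n)=7n^3
Compute log_b(a) = log_2(16) = 4.
f(n) = 7n^3 = O(n^(4-ε)) with ε = 1. Case 1: S(n) = Θ(n^log_b(a)) = Θ(n^4).

Case 1: S(n) = Θ(n^4)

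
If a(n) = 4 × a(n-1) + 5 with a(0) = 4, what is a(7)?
Computing step by step:
a(0) = 4
a(1) = 4 × 4 + 5 = 21
a(2) = 4 × 21 + 5 = 89
a(3) = 4 × 89 + 5 = 361
a(4) = 4 × 361 + 5 = 1449
a(5) = 4 × 1449 + 5 = 5801
a(6) = 4 × 5801 + 5 = 23209
a(7) = 4 × 23209 + 5 = 92841

92841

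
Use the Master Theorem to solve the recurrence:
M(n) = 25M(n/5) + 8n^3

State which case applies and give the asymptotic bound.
Master Theorem template: M(n) = a·M(n/b) + f(n).
Here: a=25, b=5, f(n)=8n^3
Compute log_b(a) = log_5(25) = 2.
f(n) = 8n^3 = Ω(n^(2+ε)) with ε = 1, and the regularity condition holds (a·f(n/b) = (a/b^3)·f(n) with a/b^3 = 5^-1 < 1). Case 3: M(n) = Θ(f(n)) = Θ(n^3).

Case 3: M(n) = Θ(n^3)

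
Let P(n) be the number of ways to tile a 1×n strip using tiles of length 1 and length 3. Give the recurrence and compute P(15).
Condition on the last tile: it has length 1 (leaving a 1×(n-1) strip) or length 3 (leaving a 1×(n-3) strip), so P(n) = P(n-1) + P(n-3) (order-3 linear recurrence).
For 0 ≤ i < 3 only unit tiles fit, so P(i) = 1.
Iterating the recurrence: P(3) = 2, P(4) = 3, P(5) = 4, P(6) = 6, P(7) = 9, P(8) = 13, P(9) = 19, P(10) = 28, P(11) = 41, P(12) = 60, P(13) = 88, P(14) = 129, P(15) = 189.

P(n) = P(n-1) + P(n-3), with P(i) = 1 for 0 ≤ i < 3; P(15) = 189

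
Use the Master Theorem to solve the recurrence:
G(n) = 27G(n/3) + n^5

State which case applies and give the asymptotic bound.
Master Theorem template: G(n) = a·G(n/b) + f(n).
Here: a=27, b=3, f(n)=n^5
Compute log_b(a) = log_3(27) = 3.
f(n) = n^5 = Ω(n^(3+ε)) with ε = 2, and the regularity condition holds (a·f(n/b) = (a/b^5)·f(n) with a/b^5 = 3^-2 < 1). Case 3: G(n) = Θ(f(n)) = Θ(n^5).

Case 3: G(n) = Θ(n^5)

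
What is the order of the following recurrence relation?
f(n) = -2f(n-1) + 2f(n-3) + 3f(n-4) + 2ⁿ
The order is the largest lag k for which f(n-k) appears. Here the deepest term is f(n-4) (the 2ⁿ term is non-homogeneous and does not affect the order), so the order is 4.

Order 4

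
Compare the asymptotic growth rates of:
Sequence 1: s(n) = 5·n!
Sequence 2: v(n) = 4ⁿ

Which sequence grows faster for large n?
Comparing growth rates:
Growth-rate hierarchy: log n ≺ any polynomial ≺ any exponential cⁿ (c>1) ≺ n! ≺ nⁿ.
factorial dominates exponential base 4 asymptotically.

s(n) grows faster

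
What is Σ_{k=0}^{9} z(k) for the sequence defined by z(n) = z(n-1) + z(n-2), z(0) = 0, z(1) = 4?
Computing the sequence terms: 0, 4, 4, 8, 12, 20, 32, 52, 84, 136
Adding these values together:

352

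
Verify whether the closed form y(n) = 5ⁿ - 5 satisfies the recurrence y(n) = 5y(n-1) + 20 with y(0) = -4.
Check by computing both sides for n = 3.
From the recurrence with y(0) = -4:
  y(0) = -4, y(1) = 0, y(2) = 20, y(3) = 120
  so the recurrence gives y(3) = 120.
From the proposed closed form y(n) = 5ⁿ - 5:
  y(3) = 120.
Both sides give 120 at n = 3, and the initial condition(s) match, so the closed form is consistent.

Yes, the closed form is correct.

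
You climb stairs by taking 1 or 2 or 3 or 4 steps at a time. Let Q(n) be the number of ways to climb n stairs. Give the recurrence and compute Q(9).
Condition on the size of the last step (1 to 4): before it there were n-1, …, n-4 stairs climbed, and these cases are disjoint, so Q(n) = Q(n-1) + Q(n-2) + Q(n-3) + Q(n-4) (order-4 linear recurrence).
Initial conditions by direct count (compositions of i into parts ≤ 4): Q(1) = 1; Q(2) = 2; Q(3) = 4; Q(4) = 8.
Iterating the recurrence: Q(5) = 15, Q(6) = 29, Q(7) = 56, Q(8) = 108, Q(9) = 208.

Q(n) = Q(n-1) + Q(n-2) + Q(n-3) + Q(n-4), Q(1) = 1, Q(2) = 2, Q(3) = 4, Q(4) = 8; Q(9) = 208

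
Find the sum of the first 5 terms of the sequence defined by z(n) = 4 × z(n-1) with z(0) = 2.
Computing the sequence terms: 2, 8, 32, 128, 512
Adding these values together:

682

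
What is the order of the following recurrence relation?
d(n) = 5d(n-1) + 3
The order is the largest lag k for which d(n-k) appears. Here the deepest term is d(n-1) (the 3 term is non-homogeneous and does not affect the order), so the order is 1.

Order 1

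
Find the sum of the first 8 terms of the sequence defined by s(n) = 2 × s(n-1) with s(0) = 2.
Computing the sequence terms: 2, 4, 8, 16, 32, 64, 128, 256
Adding these values together:

510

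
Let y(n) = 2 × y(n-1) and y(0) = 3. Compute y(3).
Computing step by step:
y(0) = 3
y(1) = 2 × 3 = 6
y(2) = 2 × 6 = 12
y(3) = 2 × 12 = 24

24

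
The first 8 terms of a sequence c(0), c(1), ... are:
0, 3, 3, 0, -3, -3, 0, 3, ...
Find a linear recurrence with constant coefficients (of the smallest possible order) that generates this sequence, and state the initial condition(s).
Look for the lowest-order linear relation among consecutive terms.
Observation: c(n) - 1·c(n-1) - (-1)·c(n-2) = 0 holds for the shown terms, and no order-1 relation c(n) = α·c(n-1) + β fits.
Check at n=3: 1·3 + (-1)·3 = 0. ✓

c(n) = c(n-1) - c(n-2), c(0) = 0, c(1) = 3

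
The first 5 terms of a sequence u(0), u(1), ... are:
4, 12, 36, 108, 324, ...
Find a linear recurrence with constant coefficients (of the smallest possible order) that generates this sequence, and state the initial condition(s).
Look for the lowest-order linear relation among consecutive terms.
Observation: each term is 3× the previous.
Check at n=2: 3·12 = 36. ✓

u(n) = 3 × u(n-1), u(0) = 4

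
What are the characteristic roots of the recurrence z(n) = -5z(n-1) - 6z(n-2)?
Substitute z(n) = rⁿ and divide through by rⁿ⁻²: r² + 5r + 6 = 0
Factor: (r + 2)(r + 3) = 0, so r = -2, -3.
General solution: z(n) = A·(-2)ⁿ + B·(-3)ⁿ

Characteristic: r² + 5r + 6 = 0, Roots: r = -2, -3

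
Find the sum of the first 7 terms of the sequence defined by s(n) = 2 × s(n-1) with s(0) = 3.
Computing the sequence terms: 3, 6, 12, 24, 48, 96, 192
Adding these values together:

381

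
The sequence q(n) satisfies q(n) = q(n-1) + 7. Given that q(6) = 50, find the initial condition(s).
q(6) = q(0) + 6·7, so q(0) = 50 - 42 = 8.

q(0) = 8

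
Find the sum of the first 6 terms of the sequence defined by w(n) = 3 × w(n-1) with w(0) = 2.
Computing the sequence terms: 2, 6, 18, 54, 162, 486
Adding these values together:

728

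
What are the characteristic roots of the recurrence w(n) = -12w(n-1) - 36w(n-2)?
Substitute w(n) = rⁿ and divide through by rⁿ⁻²: r² + 12r + 36 = 0
Factor: (r + 6)² = 0, so r = -6 (double root).
General solution: w(n) = (A + Bn)·(-6)ⁿ

Characteristic: r² + 12r + 36 = 0, Roots: r = -6 (double root)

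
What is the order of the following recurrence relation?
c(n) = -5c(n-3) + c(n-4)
The order is the largest lag k for which c(n-k) appears. Here the deepest term is c(n-4), so the order is 4.

Order 4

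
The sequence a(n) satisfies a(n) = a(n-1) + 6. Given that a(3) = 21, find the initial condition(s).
a(3) = a(0) + 3·6, so a(0) = 21 - 18 = 3.

a(0) = 3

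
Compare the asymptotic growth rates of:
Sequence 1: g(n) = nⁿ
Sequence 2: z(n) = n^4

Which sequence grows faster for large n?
Comparing growth rates:
Growth-rate hierarchy: log n ≺ any polynomial ≺ any exponential cⁿ (c>1) ≺ n! ≺ nⁿ.
super-exponential nⁿ dominates polynomial degree 4 asymptotically.

g(n) grows faster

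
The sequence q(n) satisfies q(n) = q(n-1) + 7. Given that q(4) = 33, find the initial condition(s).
q(4) = q(0) + 4·7, so q(0) = 33 - 28 = 5.

q(0) = 5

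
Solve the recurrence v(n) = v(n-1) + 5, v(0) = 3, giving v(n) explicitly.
Recurrence: v(n) = v(n-1) + 5, initial: v(0) = 3.
Each step adds 5, so v(n) = v(0) + 5n = 5n + 3.

v(n) = 5n + 3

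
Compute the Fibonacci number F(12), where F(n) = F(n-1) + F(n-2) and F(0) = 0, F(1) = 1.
Computing the sequence terms:
0, 1, 1, 2, 3, 5, 8, 13, 21, 34, 55, 89, 144

144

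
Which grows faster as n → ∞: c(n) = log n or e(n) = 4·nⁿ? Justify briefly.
Comparing growth rates:
Growth-rate hierarchy: log n ≺ any polynomial ≺ any exponential cⁿ (c>1) ≺ n! ≺ nⁿ.
super-exponential nⁿ dominates logarithmic asymptotically.

e(n) grows faster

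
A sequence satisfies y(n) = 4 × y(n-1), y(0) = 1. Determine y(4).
Computing step by step:
y(0) = 1
y(1) = 4 × 1 = 4
y(2) = 4 × 4 = 16
y(3) = 4 × 16 = 64
y(4) = 4 × 64 = 256

256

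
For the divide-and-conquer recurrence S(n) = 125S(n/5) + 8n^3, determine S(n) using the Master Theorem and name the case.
Master Theorem template: S(n) = a·S(n/b) + f(n).
Here: a=125, b=5, f(n)=8n^3
Compute log_b(a) = log_5(125) = 3.
f(n) = 8n^3 = Θ(n^3). Case 2: S(n) = Θ(n^3 log n).

Case 2: S(n) = Θ(n^3 log n)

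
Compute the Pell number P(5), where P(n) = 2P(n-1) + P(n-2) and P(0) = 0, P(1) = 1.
Computing the sequence terms:
0, 1, 2, 5, 12, 29

29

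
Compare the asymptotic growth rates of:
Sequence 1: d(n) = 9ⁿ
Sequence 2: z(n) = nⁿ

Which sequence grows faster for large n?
Comparing growth rates:
Growth-rate hierarchy: log n ≺ any polynomial ≺ any exponential cⁿ (c>1) ≺ n! ≺ nⁿ.
super-exponential nⁿ dominates exponential base 9 asymptotically.

z(n) grows faster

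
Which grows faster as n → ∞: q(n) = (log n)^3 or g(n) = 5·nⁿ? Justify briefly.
Comparing growth rates:
Growth-rate hierarchy: log n ≺ any polynomial ≺ any exponential cⁿ (c>1) ≺ n! ≺ nⁿ.
super-exponential nⁿ dominates polylogarithmic (log n)^3 asymptotically.

g(n) grows faster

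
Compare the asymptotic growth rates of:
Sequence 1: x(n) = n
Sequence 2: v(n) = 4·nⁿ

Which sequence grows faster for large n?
Comparing growth rates:
Growth-rate hierarchy: log n ≺ any polynomial ≺ any exponential cⁿ (c>1) ≺ n! ≺ nⁿ.
super-exponential nⁿ dominates polynomial degree 1 asymptotically.

v(n) grows faster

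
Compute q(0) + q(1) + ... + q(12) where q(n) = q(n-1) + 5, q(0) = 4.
Computing the sequence terms: 4, 9, 14, 19, 24, 29, 34, 39, 44, 49, 54, 59, 64
Adding these values together:

442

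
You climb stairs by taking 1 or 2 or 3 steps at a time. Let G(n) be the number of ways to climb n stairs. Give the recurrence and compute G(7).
Condition on the size of the last step (1 to 3): before it there were n-1, …, n-3 stairs climbed, and these cases are disjoint, so G(n) = G(n-1) + G(n-2) + G(n-3) (order-3 linear recurrence).
Initial conditions by direct count (compositions of i into parts ≤ 3): G(1) = 1; G(2) = 2; G(3) = 4.
Iterating the recurrence: G(4) = 7, G(5) = 13, G(6) = 24, G(7) = 44.

G(n) = G(n-1) + G(n-2) + G(n-3), G(1) = 1, G(2) = 2, G(3) = 4; G(7) = 44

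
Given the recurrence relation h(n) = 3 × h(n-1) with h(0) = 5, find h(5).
Computing step by step:
h(0) = 5
h(1) = 3 × 5 = 15
h(2) = 3 × 15 = 45
h(3) = 3 × 45 = 135
h(4) = 3 × 135 = 405
h(5) = 3 × 405 = 1215

1215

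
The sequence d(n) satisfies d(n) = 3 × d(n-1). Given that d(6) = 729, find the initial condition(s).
In general d(n) = 3ⁿ · d(0). At n = 6: d(0) = d(6) / 3^6 = 729 / 729 = 1.

d(0) = 1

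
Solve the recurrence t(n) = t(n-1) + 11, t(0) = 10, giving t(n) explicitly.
Recurrence: t(n) = t(n-1) + 11, initial: t(0) = 10.
Each step adds 11, so t(n) = t(0) + 11n = 11n + 10.

t(n) = 11n + 10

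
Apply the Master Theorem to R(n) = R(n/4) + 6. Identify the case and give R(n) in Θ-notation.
Master Theorem template: R(n) = a·R(n/b) + f(n).
Here: a=1, b=4, f(n)=6
Compute log_b(a) = log_4(1) = 0.
f(n) = 6 = Θ(1). Case 2: R(n) = Θ(log n).

Case 2: R(n) = Θ(log n)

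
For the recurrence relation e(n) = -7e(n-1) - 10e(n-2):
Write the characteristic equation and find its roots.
Substitute e(n) = rⁿ and divide through by rⁿ⁻²: r² + 7r + 10 = 0
Factor: (r + 5)(r + 2) = 0, so r = -5, -2.
General solution: e(n) = A·(-5)ⁿ + B·(-2)ⁿ

Characteristic: r² + 7r + 10 = 0, Roots: r = -5, -2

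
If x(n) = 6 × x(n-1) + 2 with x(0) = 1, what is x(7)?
Computing step by step:
x(0) = 1
x(1) = 6 × 1 + 2 = 8
x(2) = 6 × 8 + 2 = 50
x(3) = 6 × 50 + 2 = 302
x(4) = 6 × 302 + 2 = 1814
x(5) = 6 × 1814 + 2 = 10886
x(6) = 6 × 10886 + 2 = 65318
x(7) = 6 × 65318 + 2 = 391910

391910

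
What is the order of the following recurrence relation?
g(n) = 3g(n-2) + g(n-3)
The order is the largest lag k for which g(n-k) appears. Here the deepest term is g(n-3), so the order is 3.

Order 3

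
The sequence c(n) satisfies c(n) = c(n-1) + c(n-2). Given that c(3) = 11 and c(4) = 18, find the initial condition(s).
Work backwards using c(k) = c(k+2) - c(k+1):
c(2) = c(4) - c(3) = 18 - 11 = 7
c(1) = c(3) - c(2) = 11 - 7 = 4
c(0) = c(2) - c(1) = 7 - 4 = 3

c(0) = 3, c(1) = 4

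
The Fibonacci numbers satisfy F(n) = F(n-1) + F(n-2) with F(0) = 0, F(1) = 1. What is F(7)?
Computing the sequence terms:
0, 1, 1, 2, 3, 5, 8, 13

13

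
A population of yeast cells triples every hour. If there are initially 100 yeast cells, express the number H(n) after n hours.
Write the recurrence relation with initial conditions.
Each hour multiplies the count by 3, so the count after n hours depends only on the count after n-1 hours: H(n) = 3 × H(n-1). The starting count gives H(0) = 100.
Unrolling n times gives the closed form H(n) = 100 × 3ⁿ.

H(n) = 3 × H(n-1), H(0) = 100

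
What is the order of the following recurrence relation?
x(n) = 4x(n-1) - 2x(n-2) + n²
The order is the largest lag k for which x(n-k) appears. Here the deepest term is x(n-2) (the n² term is non-homogeneous and does not affect the order), so the order is 2.

Order 2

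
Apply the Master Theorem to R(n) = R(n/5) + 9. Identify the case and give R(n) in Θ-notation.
Master Theorem template: R(n) = a·R(n/b) + f(n).
Here: a=1, b=5, f(n)=9
Compute log_b(a) = log_5(1) = 0.
f(n) = 9 = Θ(1). Case 2: R(n) = Θ(log n).

Case 2: R(n) = Θ(log n)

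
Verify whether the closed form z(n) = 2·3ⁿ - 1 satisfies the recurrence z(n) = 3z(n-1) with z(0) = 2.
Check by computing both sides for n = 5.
From the recurrence with z(0) = 2:
  z(0) = 2, z(1) = 6, z(2) = 18, z(3) = 54, z(4) = 162, z(5) = 486
  so the recurrence gives z(5) = 486.
From the proposed closed form z(n) = 2·3ⁿ - 1:
  z(5) = 485.
The recurrence gives 486 but the closed form gives 485, so the closed form does not satisfy the recurrence.

No, the closed form is incorrect.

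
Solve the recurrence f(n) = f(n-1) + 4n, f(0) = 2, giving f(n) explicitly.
Recurrence: f(n) = f(n-1) + 4n, initial: f(0) = 2.
Telescoping: f(n) = f(0) + 4·Σᵢ₌₁ⁿ i = 2 + 4·n(n+1)/2.

f(n) = 4·n(n+1)/2 + 2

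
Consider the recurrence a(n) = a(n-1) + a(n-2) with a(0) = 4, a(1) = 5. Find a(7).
Computing the sequence terms:
4, 5, 9, 14, 23, 37, 60, 97

97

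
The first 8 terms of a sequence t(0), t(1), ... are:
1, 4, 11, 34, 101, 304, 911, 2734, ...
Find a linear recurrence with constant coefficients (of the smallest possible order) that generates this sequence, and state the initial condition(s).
Look for the lowest-order linear relation among consecutive terms.
Observation: t(n) - 2·t(n-1) - (3)·t(n-2) = 0 holds for the shown terms, and no order-1 relation t(n) = α·t(n-1) + β fits.
Check at n=3: 2·11 + (3)·4 = 34. ✓

t(n) = 2t(n-1) + 3t(n-2), t(0) = 1, t(1) = 4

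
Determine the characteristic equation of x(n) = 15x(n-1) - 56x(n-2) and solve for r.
Substitute x(n) = rⁿ and divide through by rⁿ⁻²: r² - 15r + 56 = 0
Factor: (r - 7)(r - 8) = 0, so r = 7, 8.
General solution: x(n) = A·7ⁿ + B·8ⁿ

Characteristic: r² - 15r + 56 = 0, Roots: r = 7, 8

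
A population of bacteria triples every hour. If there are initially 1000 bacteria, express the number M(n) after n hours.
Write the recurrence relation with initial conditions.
Each hour multiplies the count by 3, so the count after n hours depends only on the count after n-1 hours: M(n) = 3 × M(n-1). The starting count gives M(0) = 1000.
Unrolling n times gives the closed form M(n) = 1000 × 3ⁿ.

M(n) = 3 × M(n-1), M(0) = 1000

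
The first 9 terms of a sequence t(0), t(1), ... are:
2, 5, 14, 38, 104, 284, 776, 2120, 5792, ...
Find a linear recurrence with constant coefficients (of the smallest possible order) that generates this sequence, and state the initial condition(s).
Look for the lowest-order linear relation among consecutive terms.
Observation: t(n) - 2·t(n-1) - (2)·t(n-2) = 0 holds for the shown terms, and no order-1 relation t(n) = α·t(n-1) + β fits.
Check at n=3: 2·14 + (2)·5 = 38. ✓

t(n) = 2t(n-1) + 2t(n-2), t(0) = 2, t(1) = 5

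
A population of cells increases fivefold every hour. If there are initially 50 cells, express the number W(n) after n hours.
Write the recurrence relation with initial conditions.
Each hour multiplies the count by 5, so the count after n hours depends only on the count after n-1 hours: W(n) = 5 × W(n-1). The starting count gives W(0) = 50.
Unrolling n times gives the closed form W(n) = 50 × 5ⁿ.

W(n) = 5 × W(n-1), W(0) = 50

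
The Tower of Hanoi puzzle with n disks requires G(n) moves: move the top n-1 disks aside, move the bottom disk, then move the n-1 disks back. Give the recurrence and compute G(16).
Moving n disks = move the top n-1 disks aside (G(n-1) moves) + move the largest disk (1 move) + move the n-1 disks back on top (G(n-1) moves), so G(n) = 2G(n-1) + 1, with G(1) = 1 (a single disk takes one move).
First terms: 1, 3, 7, 15, 31, 63, … — each is one less than a power of 2. Indeed G(n) + 1 = 2(G(n-1) + 1) with G(1) + 1 = 2, so G(n) + 1 = 2ⁿ and G(n) = 2ⁿ - 1.
Hence G(16) = 2^16 - 1 = 65536 - 1 = 65535.

G(n) = 2G(n-1) + 1, G(1) = 1; G(16) = 65535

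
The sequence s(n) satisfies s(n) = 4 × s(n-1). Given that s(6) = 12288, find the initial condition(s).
In general s(n) = 4ⁿ · s(0). At n = 6: s(0) = s(6) / 4^6 = 12288 / 4096 = 3.

s(0) = 3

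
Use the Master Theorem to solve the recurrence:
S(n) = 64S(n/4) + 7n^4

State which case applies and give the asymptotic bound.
Master Theorem template: S(n) = a·S(n/b) + f(n).
Here: a=64, b=4, f(n)=7n^4
Compute log_b(a) = log_4(64) = 3.
f(n) = 7n^4 = Ω(n^(3+ε)) with ε = 1, and the regularity condition holds (a·f(n/b) = (a/b^4)·f(n) with a/b^4 = 4^-1 < 1). Case 3: S(n) = Θ(f(n)) = Θ(n^4).

Case 3: S(n) = Θ(n^4)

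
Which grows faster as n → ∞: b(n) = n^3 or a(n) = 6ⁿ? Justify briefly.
Comparing growth rates:
Growth-rate hierarchy: log n ≺ any polynomial ≺ any exponential cⁿ (c>1) ≺ n! ≺ nⁿ.
exponential base 6 dominates polynomial degree 3 asymptotically.

a(n) grows faster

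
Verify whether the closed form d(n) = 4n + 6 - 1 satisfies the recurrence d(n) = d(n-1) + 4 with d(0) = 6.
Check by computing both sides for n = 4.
From the recurrence with d(0) = 6:
  d(0) = 6, d(1) = 10, d(2) = 14, d(3) = 18, d(4) = 22
  so the recurrence gives d(4) = 22.
From the proposed closed form d(n) = 4n + 6 - 1:
  d(4) = 21.
The recurrence gives 22 but the closed form gives 21, so the closed form does not satisfy the recurrence.

No, the closed form is incorrect.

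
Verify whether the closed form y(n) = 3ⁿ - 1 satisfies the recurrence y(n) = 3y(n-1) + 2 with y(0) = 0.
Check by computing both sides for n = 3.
From the recurrence with y(0) = 0:
  y(0) = 0, y(1) = 2, y(2) = 8, y(3) = 26
  so the recurrence gives y(3) = 26.
From the proposed closed form y(n) = 3ⁿ - 1:
  y(3) = 26.
Both sides give 26 at n = 3, and the initial condition(s) match, so the closed form is consistent.

Yes, the closed form is correct.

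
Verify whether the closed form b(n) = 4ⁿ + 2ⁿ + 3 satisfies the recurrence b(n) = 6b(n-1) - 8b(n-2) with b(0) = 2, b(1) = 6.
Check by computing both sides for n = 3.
From the recurrence with b(0) = 2, b(1) = 6:
  b(0) = 2, b(1) = 6, b(2) = 20, b(3) = 72
  so the recurrence gives b(3) = 72.
From the proposed closed form b(n) = 4ⁿ + 2ⁿ + 3:
  b(3) = 75.
The recurrence gives 72 but the closed form gives 75, so the closed form does not satisfy the recurrence.

No, the closed form is incorrect.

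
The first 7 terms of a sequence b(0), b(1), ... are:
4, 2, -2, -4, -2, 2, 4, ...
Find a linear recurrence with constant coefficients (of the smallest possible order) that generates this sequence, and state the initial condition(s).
Look for the lowest-order linear relation among consecutive terms.
Observation: b(n) - 1·b(n-1) - (-1)·b(n-2) = 0 holds for the shown terms, and no order-1 relation b(n) = α·b(n-1) + β fits.
Check at n=3: 1·-2 + (-1)·2 = -4. ✓

b(n) = b(n-1) - b(n-2), b(0) = 4, b(1) = 2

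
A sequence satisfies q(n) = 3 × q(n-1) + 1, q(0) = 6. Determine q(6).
Computing step by step:
q(0) = 6
q(1) = 3 × 6 + 1 = 19
q(2) = 3 × 19 + 1 = 58
q(3) = 3 × 58 + 1 = 175
q(4) = 3 × 175 + 1 = 526
q(5) = 3 × 526 + 1 = 1579
q(6) = 3 × 1579 + 1 = 4738

4738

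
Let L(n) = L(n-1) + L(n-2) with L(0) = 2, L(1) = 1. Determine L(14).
Computing the sequence terms:
2, 1, 3, 4, 7, 11, 18, 29, 47, 76, 123, 199, 322, 521, 843

843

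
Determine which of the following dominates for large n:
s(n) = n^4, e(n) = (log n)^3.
Comparing growth rates:
Growth-rate hierarchy: log n ≺ any polynomial ≺ any exponential cⁿ (c>1) ≺ n! ≺ nⁿ.
polynomial degree 4 dominates polylogarithmic (log n)^3 asymptotically.

s(n) grows faster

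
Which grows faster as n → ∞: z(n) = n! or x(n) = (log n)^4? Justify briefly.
Comparing growth rates:
Growth-rate hierarchy: log n ≺ any polynomial ≺ any exponential cⁿ (c>1) ≺ n! ≺ nⁿ.
factorial dominates polylogarithmic (log n)^4 asymptotically.

z(n) grows faster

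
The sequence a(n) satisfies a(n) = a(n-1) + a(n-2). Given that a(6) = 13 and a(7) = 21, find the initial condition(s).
Work backwards using a(k) = a(k+2) - a(k+1):
a(5) = a(7) - a(6) = 21 - 13 = 8
a(4) = a(6) - a(5) = 13 - 8 = 5
a(3) = a(5) - a(4) = 8 - 5 = 3
a(2) = a(4) - a(3) = 5 - 3 = 2
a(1) = a(3) - a(2) = 3 - 2 = 1
a(0) = a(2) - a(1) = 2 - 1 = 1

a(0) = 1, a(1) = 1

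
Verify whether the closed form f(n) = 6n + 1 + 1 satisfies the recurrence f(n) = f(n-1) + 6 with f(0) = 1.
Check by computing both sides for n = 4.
From the recurrence with f(0) = 1:
  f(0) = 1, f(1) = 7, f(2) = 13, f(3) = 19, f(4) = 25
  so the recurrence gives f(4) = 25.
From the proposed closed form f(n) = 6n + 1 + 1:
  f(4) = 26.
The recurrence gives 25 but the closed form gives 26, so the closed form does not satisfy the recurrence.

No, the closed form is incorrect.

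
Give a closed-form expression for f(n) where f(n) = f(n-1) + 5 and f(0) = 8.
Recurrence: f(n) = f(n-1) + 5, initial: f(0) = 8.
Each step adds 5, so f(n) = f(0) + 5n = 5n + 8.

f(n) = 5n + 8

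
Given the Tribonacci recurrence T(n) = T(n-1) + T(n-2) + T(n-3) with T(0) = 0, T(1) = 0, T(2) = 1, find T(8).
Computing the sequence terms:
0, 0, 1, 1, 2, 4, 7, 13, 24

24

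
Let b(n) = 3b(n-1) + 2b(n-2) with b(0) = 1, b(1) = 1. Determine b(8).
Computing the sequence terms:
1, 1, 5, 17, 61, 217, 773, 2753, 9805

9805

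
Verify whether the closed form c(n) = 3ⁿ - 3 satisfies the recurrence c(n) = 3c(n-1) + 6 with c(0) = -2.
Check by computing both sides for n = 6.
From the recurrence with c(0) = -2:
  c(0) = -2, c(1) = 0, c(2) = 6, c(3) = 24, c(4) = 78, c(5) = 240, c(6) = 726
  so the recurrence gives c(6) = 726.
From the proposed closed form c(n) = 3ⁿ - 3:
  c(6) = 726.
Both sides give 726 at n = 6, and the initial condition(s) match, so the closed form is consistent.

Yes, the closed form is correct.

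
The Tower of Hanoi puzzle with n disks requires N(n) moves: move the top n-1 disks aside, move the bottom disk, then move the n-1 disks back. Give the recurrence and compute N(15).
Moving n disks = move the top n-1 disks aside (N(n-1) moves) + move the largest disk (1 move) + move the n-1 disks back on top (N(n-1) moves), so N(n) = 2N(n-1) + 1, with N(1) = 1 (a single disk takes one move).
First terms: 1, 3, 7, 15, 31, 63, … — each is one less than a power of 2. Indeed N(n) + 1 = 2(N(n-1) + 1) with N(1) + 1 = 2, so N(n) + 1 = 2ⁿ and N(n) = 2ⁿ - 1.
Hence N(15) = 2^15 - 1 = 32768 - 1 = 32767.

N(n) = 2N(n-1) + 1, N(1) = 1; N(15) = 32767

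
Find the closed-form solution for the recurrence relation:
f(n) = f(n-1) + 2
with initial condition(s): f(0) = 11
Recurrence: f(n) = f(n-1) + 2, initial: f(0) = 11.
Each step adds 2, so f(n) = f(0) + 2n = 2n + 11.

f(n) = 2n + 11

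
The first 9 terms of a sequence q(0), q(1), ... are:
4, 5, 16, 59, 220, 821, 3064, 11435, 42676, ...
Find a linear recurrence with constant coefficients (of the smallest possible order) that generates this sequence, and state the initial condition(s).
Look for the lowest-order linear relation among consecutive terms.
Observation: q(n) - 4·q(n-1) - (-1)·q(n-2) = 0 holds for the shown terms, and no order-1 relation q(n) = α·q(n-1) + β fits.
Check at n=3: 4·16 + (-1)·5 = 59. ✓

q(n) = 4q(n-1) - q(n-2), q(0) = 4, q(1) = 5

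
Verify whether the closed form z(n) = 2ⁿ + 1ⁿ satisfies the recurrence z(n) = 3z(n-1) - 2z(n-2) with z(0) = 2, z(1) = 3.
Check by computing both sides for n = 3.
From the recurrence with z(0) = 2, z(1) = 3:
  z(0) = 2, z(1) = 3, z(2) = 5, z(3) = 9
  so the recurrence gives z(3) = 9.
From the proposed closed form z(n) = 2ⁿ + 1ⁿ:
  z(3) = 9.
Both sides give 9 at n = 3, and the initial condition(s) match, so the closed form is consistent.

Yes, the closed form is correct.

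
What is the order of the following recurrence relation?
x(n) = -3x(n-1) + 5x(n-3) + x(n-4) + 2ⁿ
The order is the largest lag k for which x(n-k) appears. Here the deepest term is x(n-4) (the 2ⁿ term is non-homogeneous and does not affect the order), so the order is 4.

Order 4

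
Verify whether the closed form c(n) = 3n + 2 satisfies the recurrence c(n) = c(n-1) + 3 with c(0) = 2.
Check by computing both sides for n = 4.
From the recurrence with c(0) = 2:
  c(0) = 2, c(1) = 5, c(2) = 8, c(3) = 11, c(4) = 14
  so the recurrence gives c(4) = 14.
From the proposed closed form c(n) = 3n + 2:
  c(4) = 14.
Both sides give 14 at n = 4, and the initial condition(s) match, so the closed form is consistent.

Yes, the closed form is correct.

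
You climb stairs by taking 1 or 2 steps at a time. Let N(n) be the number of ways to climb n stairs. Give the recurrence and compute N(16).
Condition on the size of the last step (1 to 2): before it there were n-1, …, n-2 stairs climbed, and these cases are disjoint, so N(n) = N(n-1) + N(n-2) (Fibonacci-type sequence).
Initial conditions by direct count (compositions of i into parts ≤ 2): N(1) = 1; N(2) = 2.
Iterating the recurrence: N(3) = 3, N(4) = 5, N(5) = 8, N(6) = 13, N(7) = 21, N(8) = 34, N(9) = 55, N(10) = 89, N(11) = 144, N(12) = 233, N(13) = 377, N(14) = 610, N(15) = 987, N(16) = 1597.

N(n) = N(n-1) + N(n-2), N(1) = 1, N(2) = 2; N(16) = 1597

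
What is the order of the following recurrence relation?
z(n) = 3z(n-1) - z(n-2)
The order is the largest lag k for which z(n-k) appears. Here the deepest term is z(n-2), so the order is 2.

Order 2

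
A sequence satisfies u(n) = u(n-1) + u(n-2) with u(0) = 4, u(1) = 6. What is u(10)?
Computing the sequence terms:
4, 6, 10, 16, 26, 42, 68, 110, 178, 288, 466

466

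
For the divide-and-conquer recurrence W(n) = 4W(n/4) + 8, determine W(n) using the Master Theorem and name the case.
Master Theorem template: W(n) = a·W(n/b) + f(n).
Here: a=4, b=4, f(n)=8
Compute log_b(a) = log_4(4) = 1.
f(n) = 8 = O(n^(1-ε)) with ε = 1. Case 1: W(n) = Θ(n^log_b(a)) = Θ(n).

Case 1: W(n) = Θ(n)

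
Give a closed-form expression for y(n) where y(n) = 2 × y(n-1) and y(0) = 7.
Recurrence: y(n) = 2 × y(n-1), initial: y(0) = 7.
Each term is 2 times the previous, so this is geometric with ratio 2. After n steps: y(n) = y(0)·2ⁿ = 7·2ⁿ.

y(n) = 7·2ⁿ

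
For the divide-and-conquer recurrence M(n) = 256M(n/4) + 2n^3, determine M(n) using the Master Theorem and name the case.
Master Theorem template: M(n) = a·M(n/b) + f(n).
Here: a=256, b=4, f(n)=2n^3
Compute log_b(a) = log_4(256) = 4.
f(n) = 2n^3 = O(n^(4-ε)) with ε = 1. Case 1: M(n) = Θ(n^log_b(a)) = Θ(n^4).

Case 1: M(n) = Θ(n^4)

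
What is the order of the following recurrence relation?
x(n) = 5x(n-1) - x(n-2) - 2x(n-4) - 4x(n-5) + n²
The order is the largest lag k for which x(n-k) appears. Here the deepest term is x(n-5) (the n² term is non-homogeneous and does not affect the order), so the order is 5.

Order 5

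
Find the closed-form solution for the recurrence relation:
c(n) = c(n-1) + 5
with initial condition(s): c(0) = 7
Recurrence: c(n) = c(n-1) + 5, initial: c(0) = 7.
Each step adds 5, so c(n) = c(0) + 5n = 5n + 7.

c(n) = 5n + 7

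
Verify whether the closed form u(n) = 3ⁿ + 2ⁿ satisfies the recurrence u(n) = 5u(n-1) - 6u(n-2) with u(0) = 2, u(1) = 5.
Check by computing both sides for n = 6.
From the recurrence with u(0) = 2, u(1) = 5:
  u(0) = 2, u(1) = 5, u(2) = 13, u(3) = 35, u(4) = 97, u(5) = 275, u(6) = 793
  so the recurrence gives u(6) = 793.
From the proposed closed form u(n) = 3ⁿ + 2ⁿ:
  u(6) = 793.
Both sides give 793 at n = 6, and the initial condition(s) match, so the closed form is consistent.

Yes, the closed form is correct.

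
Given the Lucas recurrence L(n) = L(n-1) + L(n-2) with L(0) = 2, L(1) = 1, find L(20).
Computing the sequence terms:
2, 1, 3, 4, 7, 11, 18, 29, 47, 76, 123, 199, 322, 521, 843, 1364, 2207, 3571, 5778, 9349, 15127

15127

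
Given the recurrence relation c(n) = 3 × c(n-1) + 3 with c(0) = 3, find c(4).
Computing step by step:
c(0) = 3
c(1) = 3 × 3 + 3 = 12
c(2) = 3 × 12 + 3 = 39
c(3) = 3 × 39 + 3 = 120
c(4) = 3 × 120 + 3 = 363

363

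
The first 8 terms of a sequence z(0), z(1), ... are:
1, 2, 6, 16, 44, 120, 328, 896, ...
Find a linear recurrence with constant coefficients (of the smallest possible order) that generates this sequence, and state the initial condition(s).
Look for the lowest-order linear relation among consecutive terms.
Observation: z(n) - 2·z(n-1) - (2)·z(n-2) = 0 holds for the shown terms, and no order-1 relation z(n) = α·z(n-1) + β fits.
Check at n=3: 2·6 + (2)·2 = 16. ✓

z(n) = 2z(n-1) + 2z(n-2), z(0) = 1, z(1) = 2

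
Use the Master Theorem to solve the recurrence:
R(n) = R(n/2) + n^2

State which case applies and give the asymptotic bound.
Master Theorem template: R(n) = a·R(n/b) + f(n).
Here: a=1, b=2, f(n)=n^2
Compute log_b(a) = log_2(1) = 0.
f(n) = n^2 = Ω(n^(0+ε)) with ε = 2, and the regularity condition holds (a·f(n/b) = (a/b^2)·f(n) with a/b^2 = 2^-2 < 1). Case 3: R(n) = Θ(f(n)) = Θ(n^2).

Case 3: R(n) = Θ(n^2)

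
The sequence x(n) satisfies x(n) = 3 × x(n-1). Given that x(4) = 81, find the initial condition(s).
In general x(n) = 3ⁿ · x(0). At n = 4: x(0) = x(4) / 3^4 = 81 / 81 = 1.

x(0) = 1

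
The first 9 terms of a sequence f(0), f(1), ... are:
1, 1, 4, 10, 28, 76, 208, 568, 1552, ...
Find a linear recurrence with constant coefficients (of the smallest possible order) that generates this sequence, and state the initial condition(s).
Look for the lowest-order linear relation among consecutive terms.
Observation: f(n) - 2·f(n-1) - (2)·f(n-2) = 0 holds for the shown terms, and no order-1 relation f(n) = α·f(n-1) + β fits.
Check at n=3: 2·4 + (2)·1 = 10. ✓

f(n) = 2f(n-1) + 2f(n-2), f(0) = 1, f(1) = 1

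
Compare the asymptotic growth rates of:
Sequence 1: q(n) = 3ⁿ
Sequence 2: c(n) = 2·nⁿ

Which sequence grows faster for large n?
Comparing growth rates:
Growth-rate hierarchy: log n ≺ any polynomial ≺ any exponential cⁿ (c>1) ≺ n! ≺ nⁿ.
super-exponential nⁿ dominates exponential base 3 asymptotically.

c(n) grows faster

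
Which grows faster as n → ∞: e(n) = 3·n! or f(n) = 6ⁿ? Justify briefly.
Comparing growth rates:
Growth-rate hierarchy: log n ≺ any polynomial ≺ any exponential cⁿ (c>1) ≺ n! ≺ nⁿ.
factorial dominates exponential base 6 asymptotically.

e(n) grows faster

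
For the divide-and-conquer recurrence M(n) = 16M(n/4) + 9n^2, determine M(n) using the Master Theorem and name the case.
Master Theorem template: M(n) = a·M(n/b) + f(n).
Here: a=16, b=4, f(n)=9n^2
Compute log_b(a) = log_4(16) = 2.
f(n) = 9n^2 = Θ(n^2). Case 2: M(n) = Θ(n^2 log n).

Case 2: M(n) = Θ(n^2 log n)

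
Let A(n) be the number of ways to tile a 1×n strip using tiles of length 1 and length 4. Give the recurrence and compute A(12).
Condition on the last tile: it has length 1 (leaving a 1×(n-1) strip) or length 4 (leaving a 1×(n-4) strip), so A(n) = A(n-1) + A(n-4) (order-4 linear recurrence).
For 0 ≤ i < 4 only unit tiles fit, so A(i) = 1.
Iterating the recurrence: A(4) = 2, A(5) = 3, A(6) = 4, A(7) = 5, A(8) = 7, A(9) = 10, A(10) = 14, A(11) = 19, A(12) = 26.

A(n) = A(n-1) + A(n-4), with A(i) = 1 for 0 ≤ i < 4; A(12) = 26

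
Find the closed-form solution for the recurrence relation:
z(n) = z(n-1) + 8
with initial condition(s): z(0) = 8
Recurrence: z(n) = z(n-1) + 8, initial: z(0) = 8.
Each step adds 8, so z(n) = z(0) + 8n = 8n + 8.

z(n) = 8n + 8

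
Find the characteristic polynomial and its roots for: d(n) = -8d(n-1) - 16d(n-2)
Substitute d(n) = rⁿ and divide through by rⁿ⁻²: r² + 8r + 16 = 0
Factor: (r + 4)² = 0, so r = -4 (double root).
General solution: d(n) = (A + Bn)·(-4)ⁿ

Characteristic: r² + 8r + 16 = 0, Roots: r = -4 (double root)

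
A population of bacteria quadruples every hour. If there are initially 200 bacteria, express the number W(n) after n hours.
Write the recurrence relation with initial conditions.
Each hour multiplies the count by 4, so the count after n hours depends only on the count after n-1 hours: W(n) = 4 × W(n-1). The starting count gives W(0) = 200.
Unrolling n times gives the closed form W(n) = 200 × 4ⁿ.

W(n) = 4 × W(n-1), W(0) = 200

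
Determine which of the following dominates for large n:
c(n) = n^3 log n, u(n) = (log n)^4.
Comparing growth rates:
Growth-rate hierarchy: log n ≺ any polynomial ≺ any exponential cⁿ (c>1) ≺ n! ≺ nⁿ.
polynomial degree 3 (with log factor) dominates polylogarithmic (log n)^4 asymptotically.

c(n) grows faster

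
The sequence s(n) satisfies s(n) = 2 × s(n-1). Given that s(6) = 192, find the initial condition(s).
In general s(n) = 2ⁿ · s(0). At n = 6: s(0) = s(6) / 2^6 = 192 / 64 = 3.

s(0) = 3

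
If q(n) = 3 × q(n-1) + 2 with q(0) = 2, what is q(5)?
Computing step by step:
q(0) = 2
q(1) = 3 × 2 + 2 = 8
q(2) = 3 × 8 + 2 = 26
q(3) = 3 × 26 + 2 = 80
q(4) = 3 × 80 + 2 = 242
q(5) = 3 × 242 + 2 = 728

728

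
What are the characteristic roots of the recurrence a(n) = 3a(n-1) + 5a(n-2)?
Substitute a(n) = rⁿ and divide through by rⁿ⁻²: r² - 3r - 5 = 0
Discriminant: 3² + 4·5 = 29, not a perfect square, so by the quadratic formula r = (3 ± √29)/2.
General solution: a(n) = A·r₁ⁿ + B·r₂ⁿ where r₁,r₂ = (3 ± √29)/2

Characteristic: r² - 3r - 5 = 0, Roots: r = (3 ± √29)/2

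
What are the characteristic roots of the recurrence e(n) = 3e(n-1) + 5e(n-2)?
Substitute e(n) = rⁿ and divide through by rⁿ⁻²: r² - 3r - 5 = 0
Discriminant: 3² + 4·5 = 29, not a perfect square, so by the quadratic formula r = (3 ± √29)/2.
General solution: e(n) = A·r₁ⁿ + B·r₂ⁿ where r₁,r₂ = (3 ± √29)/2

Characteristic: r² - 3r - 5 = 0, Roots: r = (3 ± √29)/2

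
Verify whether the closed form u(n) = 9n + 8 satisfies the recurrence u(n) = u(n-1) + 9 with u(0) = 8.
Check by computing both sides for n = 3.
From the recurrence with u(0) = 8:
  u(0) = 8, u(1) = 17, u(2) = 26, u(3) = 35
  so the recurrence gives u(3) = 35.
From the proposed closed form u(n) = 9n + 8:
  u(3) = 35.
Both sides give 35 at n = 3, and the initial condition(s) match, so the closed form is consistent.

Yes, the closed form is correct.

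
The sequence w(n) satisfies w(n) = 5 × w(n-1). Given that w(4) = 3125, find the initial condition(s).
In general w(n) = 5ⁿ · w(0). At n = 4: w(0) = w(4) / 5^4 = 3125 / 625 = 5.

w(0) = 5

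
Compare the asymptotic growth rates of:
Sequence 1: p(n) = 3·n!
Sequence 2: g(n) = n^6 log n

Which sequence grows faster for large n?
Comparing growth rates:
Growth-rate hierarchy: log n ≺ any polynomial ≺ any exponential cⁿ (c>1) ≺ n! ≺ nⁿ.
factorial dominates polynomial degree 6 (with log factor) asymptotically.

p(n) grows faster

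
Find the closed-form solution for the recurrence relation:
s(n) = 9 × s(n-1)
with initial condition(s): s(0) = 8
Recurrence: s(n) = 9 × s(n-1), initial: s(0) = 8.
Each term is 9 times the previous, so this is geometric with ratio 9. After n steps: s(n) = s(0)·9ⁿ = 8·9ⁿ.

s(n) = 8·9ⁿ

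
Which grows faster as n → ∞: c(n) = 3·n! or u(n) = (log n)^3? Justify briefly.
Comparing growth rates:
Growth-rate hierarchy: log n ≺ any polynomial ≺ any exponential cⁿ (c>1) ≺ n! ≺ nⁿ.
factorial dominates polylogarithmic (log n)^3 asymptotically.

c(n) grows faster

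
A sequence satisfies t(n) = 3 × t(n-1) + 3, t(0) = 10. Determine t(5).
Computing step by step:
t(0) = 10
t(1) = 3 × 10 + 3 = 33
t(2) = 3 × 33 + 3 = 102
t(3) = 3 × 102 + 3 = 309
t(4) = 3 × 309 + 3 = 930
t(5) = 3 × 930 + 3 = 2793

2793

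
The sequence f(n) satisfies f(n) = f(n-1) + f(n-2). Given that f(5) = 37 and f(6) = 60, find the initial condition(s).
Work backwards using f(k) = f(k+2) - f(k+1):
f(4) = f(6) - f(5) = 60 - 37 = 23
f(3) = f(5) - f(4) = 37 - 23 = 14
f(2) = f(4) - f(3) = 23 - 14 = 9
f(1) = f(3) - f(2) = 14 - 9 = 5
f(0) = f(2) - f(1) = 9 - 5 = 4

f(0) = 4, f(1) = 5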